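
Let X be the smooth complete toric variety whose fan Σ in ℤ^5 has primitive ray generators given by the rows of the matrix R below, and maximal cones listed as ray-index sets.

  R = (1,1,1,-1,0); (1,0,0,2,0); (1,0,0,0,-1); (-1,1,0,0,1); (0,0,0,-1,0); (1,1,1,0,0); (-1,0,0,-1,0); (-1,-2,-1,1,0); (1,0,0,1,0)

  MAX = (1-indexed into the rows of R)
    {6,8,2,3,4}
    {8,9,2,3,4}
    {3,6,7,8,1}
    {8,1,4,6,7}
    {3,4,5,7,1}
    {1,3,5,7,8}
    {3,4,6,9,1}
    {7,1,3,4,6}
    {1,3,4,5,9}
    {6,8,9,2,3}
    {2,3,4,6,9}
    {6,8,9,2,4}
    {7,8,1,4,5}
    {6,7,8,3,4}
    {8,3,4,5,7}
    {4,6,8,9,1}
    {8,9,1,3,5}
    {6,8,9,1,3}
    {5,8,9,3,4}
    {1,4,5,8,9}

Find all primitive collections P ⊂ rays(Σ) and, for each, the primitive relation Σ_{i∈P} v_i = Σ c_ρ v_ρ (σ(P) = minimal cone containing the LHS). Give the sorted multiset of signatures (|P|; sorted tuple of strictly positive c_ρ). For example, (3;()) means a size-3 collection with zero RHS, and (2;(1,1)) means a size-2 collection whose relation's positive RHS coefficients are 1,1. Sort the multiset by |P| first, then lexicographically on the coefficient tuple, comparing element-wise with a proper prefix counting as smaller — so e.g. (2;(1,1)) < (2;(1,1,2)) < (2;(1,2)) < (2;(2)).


7 collections generate NE(X_Σ); each relation:

  P = {7,9}:  v_{7} + v_{9} = 0  →  sig = (2;())
  P = {2,5}:  v_{2} + v_{5} = v_{9}  →  sig = (2;(1))
  P = {5,6}:  v_{5} + v_{6} = v_{1}  →  sig = (2;(1))
  P = {1,2}:  v_{1} + v_{2} = v_{6} + v_{9}  →  sig = (2;(1,1))
  P = {2,7}:  v_{2} + v_{7} = v_{3} + v_{4} + v_{6} + v_{8}  →  sig = (2;(1,1,1,1))
  P = {1,3,4,8}:  v_{1} + v_{3} + v_{4} + v_{8} = 0  →  sig = (4;())
  P = {3,4,6,8,9}:  v_{3} + v_{4} + v_{6} + v_{8} + v_{9} = v_{2}  →  sig = (5;(1))

Sorted signature multiset PRS(X):
    (2;())
    (2;(1))
    (2;(1))
    (2;(1,1))
    (2;(1,1,1,1))
    (4;())
    (5;(1))


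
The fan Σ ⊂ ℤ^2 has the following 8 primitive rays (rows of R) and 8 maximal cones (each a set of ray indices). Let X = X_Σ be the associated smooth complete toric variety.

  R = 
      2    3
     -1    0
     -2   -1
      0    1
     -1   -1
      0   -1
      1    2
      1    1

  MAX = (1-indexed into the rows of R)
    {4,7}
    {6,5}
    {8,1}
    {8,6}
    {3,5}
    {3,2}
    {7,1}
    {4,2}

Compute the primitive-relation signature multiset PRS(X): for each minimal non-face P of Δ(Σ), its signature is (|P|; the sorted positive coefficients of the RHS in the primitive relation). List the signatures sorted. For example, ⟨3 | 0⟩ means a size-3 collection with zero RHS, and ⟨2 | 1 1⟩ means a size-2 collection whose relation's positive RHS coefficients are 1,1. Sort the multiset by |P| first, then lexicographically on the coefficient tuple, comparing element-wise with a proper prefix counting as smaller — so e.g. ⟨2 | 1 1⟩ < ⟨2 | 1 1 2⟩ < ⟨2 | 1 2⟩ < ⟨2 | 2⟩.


20 collections generate NE(X_Σ); each relation:

  P = {4,6}:  v_{4} + v_{6} = 0  →  sig = ⟨2 | 0⟩
  P = {5,8}:  v_{5} + v_{8} = 0  →  sig = ⟨2 | 0⟩
  P = {1,5}:  v_{1} + v_{5} = v_{7}  →  sig = ⟨2 | 1⟩
  P = {2,5}:  v_{2} + v_{5} = v_{3}  →  sig = ⟨2 | 1⟩
  P = {2,6}:  v_{2} + v_{6} = v_{5}  →  sig = ⟨2 | 1⟩
  P = {2,8}:  v_{2} + v_{8} = v_{4}  →  sig = ⟨2 | 1⟩
  P = {3,8}:  v_{3} + v_{8} = v_{2}  →  sig = ⟨2 | 1⟩
  P = {4,5}:  v_{4} + v_{5} = v_{2}  →  sig = ⟨2 | 1⟩
  P = {4,8}:  v_{4} + v_{8} = v_{7}  →  sig = ⟨2 | 1⟩
  P = {5,7}:  v_{5} + v_{7} = v_{4}  →  sig = ⟨2 | 1⟩
  P = {6,7}:  v_{6} + v_{7} = v_{8}  →  sig = ⟨2 | 1⟩
  P = {7,8}:  v_{7} + v_{8} = v_{1}  →  sig = ⟨2 | 1⟩
  P = {1,2}:  v_{1} + v_{2} = v_{4} + v_{7}  →  sig = ⟨2 | 1 1⟩
  P = {3,7}:  v_{3} + v_{7} = v_{2} + v_{4}  →  sig = ⟨2 | 1 1⟩
  P = {1,3}:  v_{1} + v_{3} = 2·v_{4}  →  sig = ⟨2 | 2⟩
  P = {1,4}:  v_{1} + v_{4} = 2·v_{7}  →  sig = ⟨2 | 2⟩
  P = {1,6}:  v_{1} + v_{6} = 2·v_{8}  →  sig = ⟨2 | 2⟩
  P = {2,7}:  v_{2} + v_{7} = 2·v_{4}  →  sig = ⟨2 | 2⟩
  P = {3,4}:  v_{3} + v_{4} = 2·v_{2}  →  sig = ⟨2 | 2⟩
  P = {3,6}:  v_{3} + v_{6} = 2·v_{5}  →  sig = ⟨2 | 2⟩

so the primitive-relation signature multiset is
    ⟨2 | 0⟩
    ⟨2 | 0⟩
    ⟨2 | 1⟩
    ⟨2 | 1⟩
    ⟨2 | 1⟩
    ⟨2 | 1⟩
    ⟨2 | 1⟩
    ⟨2 | 1⟩
    ⟨2 | 1⟩
    ⟨2 | 1⟩
    ⟨2 | 1⟩
    ⟨2 | 1⟩
    ⟨2 | 1 1⟩
    ⟨2 | 1 1⟩
    ⟨2 | 2⟩
    ⟨2 | 2⟩
    ⟨2 | 2⟩
    ⟨2 | 2⟩
    ⟨2 | 2⟩
    ⟨2 | 2⟩


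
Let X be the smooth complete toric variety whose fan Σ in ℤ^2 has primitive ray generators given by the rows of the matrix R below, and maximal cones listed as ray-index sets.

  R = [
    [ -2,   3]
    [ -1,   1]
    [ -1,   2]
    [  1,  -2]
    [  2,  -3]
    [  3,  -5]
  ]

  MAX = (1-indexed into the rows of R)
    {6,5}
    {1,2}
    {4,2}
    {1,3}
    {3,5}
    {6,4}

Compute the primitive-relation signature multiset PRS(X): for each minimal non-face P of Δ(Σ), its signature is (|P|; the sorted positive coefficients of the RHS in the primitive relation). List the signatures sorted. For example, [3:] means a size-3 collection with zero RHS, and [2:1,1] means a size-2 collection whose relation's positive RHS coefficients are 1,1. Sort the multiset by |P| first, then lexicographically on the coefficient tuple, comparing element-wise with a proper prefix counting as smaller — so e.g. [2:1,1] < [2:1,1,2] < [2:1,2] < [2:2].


9 collections generate NE(X_Σ); each relation:

  P={1,5}:  v_{1} + v_{5} = 0 — sig = [2:]
  P={3,4}:  v_{3} + v_{4} = 0 — sig = [2:]
  P={1,4}:  v_{1} + v_{4} = v_{2} — sig = [2:1]
  P={1,6}:  v_{1} + v_{6} = v_{4} — sig = [2:1]
  P={2,3}:  v_{2} + v_{3} = v_{1} — sig = [2:1]
  P={2,5}:  v_{2} + v_{5} = v_{4} — sig = [2:1]
  P={3,6}:  v_{3} + v_{6} = v_{5} — sig = [2:1]
  P={4,5}:  v_{4} + v_{5} = v_{6} — sig = [2:1]
  P={2,6}:  v_{2} + v_{6} = 2·v_{4} — sig = [2:2]

Hence PRS(X_Σ) =
    |P|=2: 9 collections, coeffs (), (), (1), (1), (1), (1), (1), (1), (2)


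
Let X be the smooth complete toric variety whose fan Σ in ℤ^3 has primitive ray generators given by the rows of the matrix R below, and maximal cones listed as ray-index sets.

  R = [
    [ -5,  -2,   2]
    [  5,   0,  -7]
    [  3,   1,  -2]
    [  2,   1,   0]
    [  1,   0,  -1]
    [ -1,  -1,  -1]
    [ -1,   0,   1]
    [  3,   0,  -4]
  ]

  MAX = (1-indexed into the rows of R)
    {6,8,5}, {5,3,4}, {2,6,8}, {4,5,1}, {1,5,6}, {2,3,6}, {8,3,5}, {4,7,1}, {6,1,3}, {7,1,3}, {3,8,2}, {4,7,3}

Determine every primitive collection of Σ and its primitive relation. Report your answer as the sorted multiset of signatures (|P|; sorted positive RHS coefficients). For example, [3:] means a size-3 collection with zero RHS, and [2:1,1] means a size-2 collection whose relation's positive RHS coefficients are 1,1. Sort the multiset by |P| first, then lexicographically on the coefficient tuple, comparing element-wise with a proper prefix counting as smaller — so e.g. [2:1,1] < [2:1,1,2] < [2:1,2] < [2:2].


14 collections generate NE(X_Σ); each relation:

  P = {5,7}:  v_{5} + v_{7} = 0  so sig = [2:]
  P = {4,6}:  v_{4} + v_{6} = v_{5}  so sig = [2:1]
  P = {6,7}:  v_{6} + v_{7} = v_{1} + v_{3}  so sig = [2:1,1]
  P = {7,8}:  v_{7} + v_{8} = v_{3} + v_{6}  so sig = [2:1,1]
  P = {2,4}:  v_{2} + v_{4} = v_{3} + v_{5} + v_{8}  so sig = [2:1,1,1]
  P = {4,8}:  v_{4} + v_{8} = v_{3} + 2·v_{5}  so sig = [2:1,2]
  P = {1,2}:  v_{1} + v_{2} = v_{3} + 3·v_{6}  so sig = [2:1,3]
  P = {1,8}:  v_{1} + v_{8} = 2·v_{6}  so sig = [2:2]
  P = {2,5}:  v_{2} + v_{5} = 2·v_{8}  so sig = [2:2]
  P = {2,7}:  v_{2} + v_{7} = 2·v_{3} + 2·v_{6}  so sig = [2:2,2]
  P = {1,3,4}:  v_{1} + v_{3} + v_{4} = 0  so sig = [3:]
  P = {1,3,5}:  v_{1} + v_{3} + v_{5} = v_{6}  so sig = [3:1]
  P = {3,5,6}:  v_{3} + v_{5} + v_{6} = v_{8}  so sig = [3:1]
  P = {3,6,8}:  v_{3} + v_{6} + v_{8} = v_{2}  so sig = [3:1]

Hence PRS(X_Σ) =
    |P|=2: 10 collections, coeffs (), (1), (1,1), (1,1), (1,1,1), (1,2), (1,3), (2), (2), (2,2)
    |P|=3: 4 collections, coeffs (), (1), (1), (1)


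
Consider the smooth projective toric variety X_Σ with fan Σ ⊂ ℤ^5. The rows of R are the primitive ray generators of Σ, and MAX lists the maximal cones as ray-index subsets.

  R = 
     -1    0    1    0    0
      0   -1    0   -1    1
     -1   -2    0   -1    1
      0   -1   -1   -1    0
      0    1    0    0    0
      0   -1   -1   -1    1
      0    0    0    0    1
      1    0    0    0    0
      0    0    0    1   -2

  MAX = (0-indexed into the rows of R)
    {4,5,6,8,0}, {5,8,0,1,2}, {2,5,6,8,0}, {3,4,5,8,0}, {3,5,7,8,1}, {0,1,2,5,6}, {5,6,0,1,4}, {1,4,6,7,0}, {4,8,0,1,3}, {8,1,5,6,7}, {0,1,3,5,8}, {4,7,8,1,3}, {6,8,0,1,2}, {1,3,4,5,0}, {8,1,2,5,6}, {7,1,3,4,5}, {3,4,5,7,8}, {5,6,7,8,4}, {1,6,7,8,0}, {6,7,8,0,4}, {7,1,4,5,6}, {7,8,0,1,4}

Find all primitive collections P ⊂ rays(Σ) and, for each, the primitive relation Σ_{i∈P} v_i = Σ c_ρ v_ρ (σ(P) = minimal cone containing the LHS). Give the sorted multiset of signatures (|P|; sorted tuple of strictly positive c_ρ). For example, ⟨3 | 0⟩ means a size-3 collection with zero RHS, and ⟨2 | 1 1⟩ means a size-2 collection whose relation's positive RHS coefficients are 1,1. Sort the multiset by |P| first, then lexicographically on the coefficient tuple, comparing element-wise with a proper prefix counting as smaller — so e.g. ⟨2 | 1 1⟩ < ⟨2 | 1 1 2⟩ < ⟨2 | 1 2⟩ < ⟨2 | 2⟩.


Primitive collections (9):

  P={3,6}:  v_{3} + v_{6} = v_{5}  ⟹  sig = ⟨2 | 1⟩
  P={2,4}:  v_{2} + v_{4} = v_{0} + v_{5}  ⟹  sig = ⟨2 | 1 1⟩
  P={2,3}:  v_{2} + v_{3} = v_{0} + v_{1} + 2·v_{5} + v_{8}  ⟹  sig = ⟨2 | 1 1 1 2⟩
  P={2,7}:  v_{2} + v_{7} = 2·v_{1} + v_{6} + v_{8}  ⟹  sig = ⟨2 | 1 1 2⟩
  P={0,5,7}:  v_{0} + v_{5} + v_{7} = v_{1}  ⟹  sig = ⟨3 | 1⟩
  P={0,3,7}:  v_{0} + v_{3} + v_{7} = 2·v_{1} + v_{4} + v_{8}  ⟹  sig = ⟨3 | 1 1 2⟩
  P={1,4,6,8}:  v_{1} + v_{4} + v_{6} + v_{8} = 0  ⟹  sig = ⟨4 | 0⟩
  P={1,4,5,8}:  v_{1} + v_{4} + v_{5} + v_{8} = v_{3}  ⟹  sig = ⟨4 | 1⟩
  P={0,1,5,6,8}:  v_{0} + v_{1} + v_{5} + v_{6} + v_{8} = v_{2}  ⟹  sig = ⟨5 | 1⟩

Hence PRS(X_Σ) =
    ⟨2 | 1⟩
    ⟨2 | 1 1⟩
    ⟨2 | 1 1 1 2⟩
    ⟨2 | 1 1 2⟩
    ⟨3 | 1⟩
    ⟨3 | 1 1 2⟩
    ⟨4 | 0⟩
    ⟨4 | 1⟩
    ⟨5 | 1⟩


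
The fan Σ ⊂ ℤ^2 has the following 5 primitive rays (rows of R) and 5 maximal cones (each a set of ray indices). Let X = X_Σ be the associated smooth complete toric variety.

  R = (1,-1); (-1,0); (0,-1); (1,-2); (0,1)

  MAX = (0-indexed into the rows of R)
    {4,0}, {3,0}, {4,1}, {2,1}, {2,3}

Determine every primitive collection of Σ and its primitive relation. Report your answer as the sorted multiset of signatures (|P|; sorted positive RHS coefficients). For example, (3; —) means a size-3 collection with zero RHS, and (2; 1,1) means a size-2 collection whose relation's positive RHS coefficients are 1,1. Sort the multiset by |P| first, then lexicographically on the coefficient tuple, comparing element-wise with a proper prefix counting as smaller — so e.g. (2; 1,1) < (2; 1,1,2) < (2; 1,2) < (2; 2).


5 minimal non-faces of Δ(Σ) (on 5 rays):

  • {2,4}:  v_{2} + v_{4} = 0  →  sig = (2; —)
  • {0,1}:  v_{0} + v_{1} = v_{2}  →  sig = (2; 1)
  • {0,2}:  v_{0} + v_{2} = v_{3}  →  sig = (2; 1)
  • {3,4}:  v_{3} + v_{4} = v_{0}  →  sig = (2; 1)
  • {1,3}:  v_{1} + v_{3} = 2·v_{2}  →  sig = (2; 2)

Signatures (|P|; sorted positive RHS coefficients), sorted:
[(2; —), (2; 1), (2; 1), (2; 1), (2; 2)]


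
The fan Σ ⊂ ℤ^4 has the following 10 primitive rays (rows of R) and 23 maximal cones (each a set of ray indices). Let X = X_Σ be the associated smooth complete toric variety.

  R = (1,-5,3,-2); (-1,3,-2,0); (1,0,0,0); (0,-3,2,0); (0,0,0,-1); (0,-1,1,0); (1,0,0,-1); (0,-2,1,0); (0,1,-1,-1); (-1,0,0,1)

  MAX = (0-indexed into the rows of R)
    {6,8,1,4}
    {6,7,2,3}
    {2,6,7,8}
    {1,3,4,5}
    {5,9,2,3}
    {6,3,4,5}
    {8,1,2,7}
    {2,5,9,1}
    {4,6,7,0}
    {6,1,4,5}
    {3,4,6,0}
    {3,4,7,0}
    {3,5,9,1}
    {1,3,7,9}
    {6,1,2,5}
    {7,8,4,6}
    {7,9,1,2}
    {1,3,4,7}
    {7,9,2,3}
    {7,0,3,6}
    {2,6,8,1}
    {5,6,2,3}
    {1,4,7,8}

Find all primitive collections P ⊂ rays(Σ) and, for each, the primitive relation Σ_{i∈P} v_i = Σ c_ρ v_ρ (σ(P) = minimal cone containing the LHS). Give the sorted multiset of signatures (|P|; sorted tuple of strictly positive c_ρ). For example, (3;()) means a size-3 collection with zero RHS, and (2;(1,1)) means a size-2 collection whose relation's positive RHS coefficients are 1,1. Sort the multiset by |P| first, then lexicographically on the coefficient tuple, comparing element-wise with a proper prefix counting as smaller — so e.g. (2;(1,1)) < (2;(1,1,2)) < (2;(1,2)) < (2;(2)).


16 minimal non-faces of Δ(Σ) (on 10 rays):

  P = {6,9}:  v_{6} + v_{9} = 0 — sig = (2;())
  P = {2,4}:  v_{2} + v_{4} = v_{6} — sig = (2;(1))
  P = {5,7}:  v_{5} + v_{7} = v_{3} — sig = (2;(1))
  P = {5,8}:  v_{5} + v_{8} = v_{4} — sig = (2;(1))
  P = {3,8}:  v_{3} + v_{8} = v_{4} + v_{7} — sig = (2;(1,1))
  P = {4,9}:  v_{4} + v_{9} = v_{1} + v_{3} — sig = (2;(1,1))
  P = {8,9}:  v_{8} + v_{9} = v_{1} + v_{7} — sig = (2;(1,1))
  P = {0,9}:  v_{0} + v_{9} = v_{3} + v_{4} + v_{7} — sig = (2;(1,1,1))
  P = {0,2}:  v_{0} + v_{2} = v_{3} + 2·v_{6} + v_{7} — sig = (2;(1,1,2))
  P = {0,5}:  v_{0} + v_{5} = 2·v_{3} + v_{4} + v_{6} — sig = (2;(1,1,2))
  P = {0,1}:  v_{0} + v_{1} = 2·v_{4} + v_{7} — sig = (2;(1,2))
  P = {0,8}:  v_{0} + v_{8} = 2·v_{4} + v_{6} + 2·v_{7} — sig = (2;(1,2,2))
  P = {1,2,3}:  v_{1} + v_{2} + v_{3} = 0 — sig = (3;())
  P = {1,3,6}:  v_{1} + v_{3} + v_{6} = v_{4} — sig = (3;(1))
  P = {1,6,7}:  v_{1} + v_{6} + v_{7} = v_{8} — sig = (3;(1))
  P = {3,4,6,7}:  v_{3} + v_{4} + v_{6} + v_{7} = v_{0} — sig = (4;(1))

Signatures (|P|; sorted positive RHS coefficients), sorted:
{ (2;()),  (2;(1)) ×3,  (2;(1,1)) ×3,  (2;(1,1,1)),  (2;(1,1,2)) ×2,  (2;(1,2)),  (2;(1,2,2)),  (3;()),  (3;(1)) ×2,  (4;(1)) }


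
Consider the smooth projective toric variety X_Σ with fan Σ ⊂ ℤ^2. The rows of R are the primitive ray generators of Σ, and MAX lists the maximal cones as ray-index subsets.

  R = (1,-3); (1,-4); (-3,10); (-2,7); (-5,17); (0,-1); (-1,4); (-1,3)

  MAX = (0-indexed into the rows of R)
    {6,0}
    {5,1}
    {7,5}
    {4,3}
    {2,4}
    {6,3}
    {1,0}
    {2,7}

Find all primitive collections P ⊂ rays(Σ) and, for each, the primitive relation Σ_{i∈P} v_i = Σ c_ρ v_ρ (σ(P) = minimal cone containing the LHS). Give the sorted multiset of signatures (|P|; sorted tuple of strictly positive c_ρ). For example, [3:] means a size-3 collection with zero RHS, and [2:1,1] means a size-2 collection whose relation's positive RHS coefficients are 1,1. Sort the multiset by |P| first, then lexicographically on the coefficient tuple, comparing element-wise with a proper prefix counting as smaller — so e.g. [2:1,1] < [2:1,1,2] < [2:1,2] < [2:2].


|primitive collections| = 20. Relations:

  P={0,7}:  v_{0} + v_{7} = 0  so sig = [2:]
  P={1,6}:  v_{1} + v_{6} = 0  so sig = [2:]
  P={0,2}:  v_{0} + v_{2} = v_{3}  so sig = [2:1]
  P={0,3}:  v_{0} + v_{3} = v_{6}  so sig = [2:1]
  P={0,5}:  v_{0} + v_{5} = v_{1}  so sig = [2:1]
  P={1,3}:  v_{1} + v_{3} = v_{7}  so sig = [2:1]
  P={1,7}:  v_{1} + v_{7} = v_{5}  so sig = [2:1]
  P={2,3}:  v_{2} + v_{3} = v_{4}  so sig = [2:1]
  P={3,7}:  v_{3} + v_{7} = v_{2}  so sig = [2:1]
  P={5,6}:  v_{5} + v_{6} = v_{7}  so sig = [2:1]
  P={6,7}:  v_{6} + v_{7} = v_{3}  so sig = [2:1]
  P={1,4}:  v_{1} + v_{4} = v_{2} + v_{7}  so sig = [2:1,1]
  P={4,5}:  v_{4} + v_{5} = v_{2} + 2·v_{7}  so sig = [2:1,2]
  P={0,4}:  v_{0} + v_{4} = 2·v_{3}  so sig = [2:2]
  P={1,2}:  v_{1} + v_{2} = 2·v_{7}  so sig = [2:2]
  P={2,6}:  v_{2} + v_{6} = 2·v_{3}  so sig = [2:2]
  P={3,5}:  v_{3} + v_{5} = 2·v_{7}  so sig = [2:2]
  P={4,7}:  v_{4} + v_{7} = 2·v_{2}  so sig = [2:2]
  P={2,5}:  v_{2} + v_{5} = 3·v_{7}  so sig = [2:3]
  P={4,6}:  v_{4} + v_{6} = 3·v_{3}  so sig = [2:3]

Sorted signature multiset PRS(X):
    |P|=2: 20 collections, coeffs (), (), (1), (1), (1), (1), (1), (1), (1), (1), (1), (1,1), (1,2), (2), (2), (2), (2), (2), (3), (3)


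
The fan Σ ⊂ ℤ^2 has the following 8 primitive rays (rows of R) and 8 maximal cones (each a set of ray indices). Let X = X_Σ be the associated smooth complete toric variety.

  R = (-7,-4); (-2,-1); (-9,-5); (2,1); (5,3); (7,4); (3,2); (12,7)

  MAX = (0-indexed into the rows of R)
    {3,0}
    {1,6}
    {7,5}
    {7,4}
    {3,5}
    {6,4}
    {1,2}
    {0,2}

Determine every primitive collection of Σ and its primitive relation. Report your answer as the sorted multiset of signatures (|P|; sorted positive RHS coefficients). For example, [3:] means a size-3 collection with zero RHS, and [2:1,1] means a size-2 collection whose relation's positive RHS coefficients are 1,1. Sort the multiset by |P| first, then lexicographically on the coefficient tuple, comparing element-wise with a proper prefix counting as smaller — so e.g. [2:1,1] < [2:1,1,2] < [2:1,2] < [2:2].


Σ has 20 primitive collections:

  • {0,5}:  v_{0} + v_{5} = 0  ⇒ sig = [2:]
  • {1,3}:  v_{1} + v_{3} = 0  ⇒ sig = [2:]
  • {0,1}:  v_{0} + v_{1} = v_{2}  ⇒ sig = [2:1]
  • {0,4}:  v_{0} + v_{4} = v_{1}  ⇒ sig = [2:1]
  • {0,7}:  v_{0} + v_{7} = v_{4}  ⇒ sig = [2:1]
  • {1,4}:  v_{1} + v_{4} = v_{6}  ⇒ sig = [2:1]
  • {1,5}:  v_{1} + v_{5} = v_{4}  ⇒ sig = [2:1]
  • {2,3}:  v_{2} + v_{3} = v_{0}  ⇒ sig = [2:1]
  • {2,5}:  v_{2} + v_{5} = v_{1}  ⇒ sig = [2:1]
  • {2,7}:  v_{2} + v_{7} = v_{6}  ⇒ sig = [2:1]
  • {3,4}:  v_{3} + v_{4} = v_{5}  ⇒ sig = [2:1]
  • {3,6}:  v_{3} + v_{6} = v_{4}  ⇒ sig = [2:1]
  • {4,5}:  v_{4} + v_{5} = v_{7}  ⇒ sig = [2:1]
  • {0,6}:  v_{0} + v_{6} = 2·v_{1}  ⇒ sig = [2:2]
  • {1,7}:  v_{1} + v_{7} = 2·v_{4}  ⇒ sig = [2:2]
  • {2,4}:  v_{2} + v_{4} = 2·v_{1}  ⇒ sig = [2:2]
  • {3,7}:  v_{3} + v_{7} = 2·v_{5}  ⇒ sig = [2:2]
  • {5,6}:  v_{5} + v_{6} = 2·v_{4}  ⇒ sig = [2:2]
  • {2,6}:  v_{2} + v_{6} = 3·v_{1}  ⇒ sig = [2:3]
  • {6,7}:  v_{6} + v_{7} = 3·v_{4}  ⇒ sig = [2:3]

Sorted signature multiset PRS(X):
    [2:]
    [2:]
    [2:1]
    [2:1]
    [2:1]
    [2:1]
    [2:1]
    [2:1]
    [2:1]
    [2:1]
    [2:1]
    [2:1]
    [2:1]
    [2:2]
    [2:2]
    [2:2]
    [2:2]
    [2:2]
    [2:3]
    [2:3]


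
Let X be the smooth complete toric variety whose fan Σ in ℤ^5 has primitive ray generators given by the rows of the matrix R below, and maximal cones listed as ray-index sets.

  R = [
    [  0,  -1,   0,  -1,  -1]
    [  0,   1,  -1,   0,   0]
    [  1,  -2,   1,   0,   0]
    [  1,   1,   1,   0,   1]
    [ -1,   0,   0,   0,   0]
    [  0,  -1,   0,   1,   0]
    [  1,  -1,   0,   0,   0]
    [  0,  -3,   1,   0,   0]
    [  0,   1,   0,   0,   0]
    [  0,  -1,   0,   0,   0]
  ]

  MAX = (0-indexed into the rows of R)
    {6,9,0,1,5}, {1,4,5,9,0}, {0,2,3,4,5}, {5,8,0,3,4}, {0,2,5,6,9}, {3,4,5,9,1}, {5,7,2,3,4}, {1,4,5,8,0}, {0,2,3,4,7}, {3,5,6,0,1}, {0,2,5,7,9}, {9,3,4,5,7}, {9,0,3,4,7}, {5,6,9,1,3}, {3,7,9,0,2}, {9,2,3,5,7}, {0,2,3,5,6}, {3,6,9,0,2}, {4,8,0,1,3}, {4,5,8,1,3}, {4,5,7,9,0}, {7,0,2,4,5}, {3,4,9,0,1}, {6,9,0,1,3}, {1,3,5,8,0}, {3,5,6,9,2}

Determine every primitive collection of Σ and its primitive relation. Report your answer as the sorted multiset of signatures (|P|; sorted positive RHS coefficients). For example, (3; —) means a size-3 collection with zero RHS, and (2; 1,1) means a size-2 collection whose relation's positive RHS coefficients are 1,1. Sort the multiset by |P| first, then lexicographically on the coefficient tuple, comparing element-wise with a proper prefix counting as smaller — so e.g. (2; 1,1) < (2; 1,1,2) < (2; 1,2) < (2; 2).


12 collections generate NE(X_Σ); each relation:

  P = {8,9}:  v_{8} + v_{9} = 0  so sig = (2; —)
  P = {1,2}:  v_{1} + v_{2} = v_{6}  so sig = (2; 1)
  P = {4,6}:  v_{4} + v_{6} = v_{9}  so sig = (2; 1)
  P = {7,8}:  v_{7} + v_{8} = v_{2} + v_{4}  so sig = (2; 1,1)
  P = {2,8}:  v_{2} + v_{8} = v_{0} + v_{3} + v_{5}  so sig = (2; 1,1,1)
  P = {6,8}:  v_{6} + v_{8} = v_{0} + v_{1} + v_{3} + v_{5}  so sig = (2; 1,1,1,1)
  P = {6,7}:  v_{6} + v_{7} = v_{2} + 2·v_{9}  so sig = (2; 1,2)
  P = {1,7}:  v_{1} + v_{7} = 2·v_{9}  so sig = (2; 2)
  P = {2,4,9}:  v_{2} + v_{4} + v_{9} = v_{7}  so sig = (3; 1)
  P = {0,3,5,9}:  v_{0} + v_{3} + v_{5} + v_{9} = v_{2}  so sig = (4; 1)
  P = {0,3,5,7}:  v_{0} + v_{3} + v_{5} + v_{7} = 2·v_{2} + v_{4}  so sig = (4; 1,2)
  P = {0,1,3,4,5}:  v_{0} + v_{1} + v_{3} + v_{4} + v_{5} = 0  so sig = (5; —)

Sorted signature multiset PRS(X):
{ (2; —),  (2; 1) ×2,  (2; 1,1),  (2; 1,1,1),  (2; 1,1,1,1),  (2; 1,2),  (2; 2),  (3; 1),  (4; 1),  (4; 1,2),  (5; —) }


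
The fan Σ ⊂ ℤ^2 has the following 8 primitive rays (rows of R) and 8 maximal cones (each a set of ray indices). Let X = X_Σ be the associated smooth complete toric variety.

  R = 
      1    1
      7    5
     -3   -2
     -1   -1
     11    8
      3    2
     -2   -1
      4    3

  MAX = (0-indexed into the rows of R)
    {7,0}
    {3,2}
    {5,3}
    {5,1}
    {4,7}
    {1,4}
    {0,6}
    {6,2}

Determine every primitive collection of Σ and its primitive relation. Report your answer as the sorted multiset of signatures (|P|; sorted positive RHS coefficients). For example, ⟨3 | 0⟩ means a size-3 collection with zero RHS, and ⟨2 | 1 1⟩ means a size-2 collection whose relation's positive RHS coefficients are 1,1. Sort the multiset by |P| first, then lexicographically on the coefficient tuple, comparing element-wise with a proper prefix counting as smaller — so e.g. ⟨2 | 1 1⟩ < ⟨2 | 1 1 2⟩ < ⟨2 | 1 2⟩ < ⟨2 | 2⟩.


|primitive collections| = 20. Relations:

  {0,3}:  v_{0} + v_{3} = 0  so sig = ⟨2 | 0⟩
  {2,5}:  v_{2} + v_{5} = 0  so sig = ⟨2 | 0⟩
  {0,2}:  v_{0} + v_{2} = v_{6}  so sig = ⟨2 | 1⟩
  {0,5}:  v_{0} + v_{5} = v_{7}  so sig = ⟨2 | 1⟩
  {1,2}:  v_{1} + v_{2} = v_{7}  so sig = ⟨2 | 1⟩
  {1,7}:  v_{1} + v_{7} = v_{4}  so sig = ⟨2 | 1⟩
  {2,7}:  v_{2} + v_{7} = v_{0}  so sig = ⟨2 | 1⟩
  {3,6}:  v_{3} + v_{6} = v_{2}  so sig = ⟨2 | 1⟩
  {3,7}:  v_{3} + v_{7} = v_{5}  so sig = ⟨2 | 1⟩
  {5,6}:  v_{5} + v_{6} = v_{0}  so sig = ⟨2 | 1⟩
  {5,7}:  v_{5} + v_{7} = v_{1}  so sig = ⟨2 | 1⟩
  {1,6}:  v_{1} + v_{6} = v_{0} + v_{7}  so sig = ⟨2 | 1 1⟩
  {3,4}:  v_{3} + v_{4} = v_{1} + v_{5}  so sig = ⟨2 | 1 1⟩
  {4,6}:  v_{4} + v_{6} = v_{0} + 2·v_{7}  so sig = ⟨2 | 1 2⟩
  {0,1}:  v_{0} + v_{1} = 2·v_{7}  so sig = ⟨2 | 2⟩
  {1,3}:  v_{1} + v_{3} = 2·v_{5}  so sig = ⟨2 | 2⟩
  {2,4}:  v_{2} + v_{4} = 2·v_{7}  so sig = ⟨2 | 2⟩
  {4,5}:  v_{4} + v_{5} = 2·v_{1}  so sig = ⟨2 | 2⟩
  {6,7}:  v_{6} + v_{7} = 2·v_{0}  so sig = ⟨2 | 2⟩
  {0,4}:  v_{0} + v_{4} = 3·v_{7}  so sig = ⟨2 | 3⟩

Hence PRS(X_Σ) =
[⟨2 | 0⟩, ⟨2 | 0⟩, ⟨2 | 1⟩, ⟨2 | 1⟩, ⟨2 | 1⟩, ⟨2 | 1⟩, ⟨2 | 1⟩, ⟨2 | 1⟩, ⟨2 | 1⟩, ⟨2 | 1⟩, ⟨2 | 1⟩, ⟨2 | 1 1⟩, ⟨2 | 1 1⟩, ⟨2 | 1 2⟩, ⟨2 | 2⟩, ⟨2 | 2⟩, ⟨2 | 2⟩, ⟨2 | 2⟩, ⟨2 | 2⟩, ⟨2 | 3⟩]


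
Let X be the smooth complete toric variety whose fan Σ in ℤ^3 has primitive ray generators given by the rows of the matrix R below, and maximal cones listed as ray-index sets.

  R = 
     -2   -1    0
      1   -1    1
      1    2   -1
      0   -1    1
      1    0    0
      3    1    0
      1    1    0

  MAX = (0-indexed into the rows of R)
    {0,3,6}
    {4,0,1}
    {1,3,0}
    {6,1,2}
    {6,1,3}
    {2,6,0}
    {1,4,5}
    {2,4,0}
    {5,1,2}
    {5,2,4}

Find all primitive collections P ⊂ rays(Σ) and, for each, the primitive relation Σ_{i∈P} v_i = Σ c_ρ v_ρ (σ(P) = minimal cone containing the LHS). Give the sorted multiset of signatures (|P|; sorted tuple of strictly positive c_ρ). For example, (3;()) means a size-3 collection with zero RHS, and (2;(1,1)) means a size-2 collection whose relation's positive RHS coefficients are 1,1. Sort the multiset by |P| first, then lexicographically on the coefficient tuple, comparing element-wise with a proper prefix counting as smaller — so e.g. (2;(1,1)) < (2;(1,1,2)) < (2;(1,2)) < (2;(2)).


|primitive collections| = 9. Relations:

  {0,5}:  v_{0} + v_{5} = v_{4}  →  sig = (2;(1))
  {2,3}:  v_{2} + v_{3} = v_{6}  →  sig = (2;(1))
  {3,4}:  v_{3} + v_{4} = v_{1}  →  sig = (2;(1))
  {4,6}:  v_{4} + v_{6} = v_{1} + v_{2}  →  sig = (2;(1,1))
  {3,5}:  v_{3} + v_{5} = 2·v_{1} + v_{2}  →  sig = (2;(1,2))
  {5,6}:  v_{5} + v_{6} = 2·v_{1} + 2·v_{2}  →  sig = (2;(2,2))
  {0,1,2}:  v_{0} + v_{1} + v_{2} = 0  →  sig = (3;())
  {0,1,6}:  v_{0} + v_{1} + v_{6} = v_{3}  →  sig = (3;(1))
  {1,2,4}:  v_{1} + v_{2} + v_{4} = v_{5}  →  sig = (3;(1))

Sorted signature multiset PRS(X):
    |P|=2: 6 collections, coeffs (1), (1), (1), (1,1), (1,2), (2,2)
    |P|=3: 3 collections, coeffs (), (1), (1)


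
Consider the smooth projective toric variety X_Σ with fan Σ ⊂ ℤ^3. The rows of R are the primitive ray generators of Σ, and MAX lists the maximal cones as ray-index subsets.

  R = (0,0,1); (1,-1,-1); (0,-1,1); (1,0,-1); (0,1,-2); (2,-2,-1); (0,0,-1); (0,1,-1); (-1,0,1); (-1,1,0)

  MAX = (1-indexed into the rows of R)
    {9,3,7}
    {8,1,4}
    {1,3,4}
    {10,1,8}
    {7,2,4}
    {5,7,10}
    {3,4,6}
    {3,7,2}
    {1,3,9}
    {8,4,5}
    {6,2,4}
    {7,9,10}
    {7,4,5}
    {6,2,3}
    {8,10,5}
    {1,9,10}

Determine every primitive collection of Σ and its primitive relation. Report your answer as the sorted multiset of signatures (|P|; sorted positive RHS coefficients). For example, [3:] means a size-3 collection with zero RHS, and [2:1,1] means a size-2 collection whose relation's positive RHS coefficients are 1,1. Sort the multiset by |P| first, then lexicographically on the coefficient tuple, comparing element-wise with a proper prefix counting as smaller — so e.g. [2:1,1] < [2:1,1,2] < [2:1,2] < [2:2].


Δ(Σ) — 10 vertices, 23 min non-faces:

  {1,7}:  v_{1} + v_{7} = 0  so sig = [2:]
  {3,8}:  v_{3} + v_{8} = 0  so sig = [2:]
  {4,9}:  v_{4} + v_{9} = 0  so sig = [2:]
  {1,5}:  v_{1} + v_{5} = v_{8}  so sig = [2:1]
  {2,10}:  v_{2} + v_{10} = v_{7}  so sig = [2:1]
  {3,5}:  v_{3} + v_{5} = v_{7}  so sig = [2:1]
  {3,10}:  v_{3} + v_{10} = v_{9}  so sig = [2:1]
  {4,10}:  v_{4} + v_{10} = v_{8}  so sig = [2:1]
  {6,10}:  v_{6} + v_{10} = v_{2}  so sig = [2:1]
  {7,8}:  v_{7} + v_{8} = v_{5}  so sig = [2:1]
  {8,9}:  v_{8} + v_{9} = v_{10}  so sig = [2:1]
  {1,2}:  v_{1} + v_{2} = v_{3} + v_{4}  so sig = [2:1,1]
  {2,8}:  v_{2} + v_{8} = v_{4} + v_{7}  so sig = [2:1,1]
  {2,9}:  v_{2} + v_{9} = v_{3} + v_{7}  so sig = [2:1,1]
  {5,9}:  v_{5} + v_{9} = v_{7} + v_{10}  so sig = [2:1,1]
  {6,8}:  v_{6} + v_{8} = v_{2} + v_{4}  so sig = [2:1,1]
  {6,9}:  v_{6} + v_{9} = v_{2} + v_{3}  so sig = [2:1,1]
  {5,6}:  v_{5} + v_{6} = v_{2} + v_{4} + v_{7}  so sig = [2:1,1,1]
  {2,5}:  v_{2} + v_{5} = v_{4} + 2·v_{7}  so sig = [2:1,2]
  {6,7}:  v_{6} + v_{7} = 2·v_{2}  so sig = [2:2]
  {1,6}:  v_{1} + v_{6} = 2·v_{3} + 2·v_{4}  so sig = [2:2,2]
  {2,3,4}:  v_{2} + v_{3} + v_{4} = v_{6}  so sig = [3:1]
  {3,4,7}:  v_{3} + v_{4} + v_{7} = v_{2}  so sig = [3:1]

so the primitive-relation signature multiset is
    [2:]
    [2:]
    [2:]
    [2:1]
    [2:1]
    [2:1]
    [2:1]
    [2:1]
    [2:1]
    [2:1]
    [2:1]
    [2:1,1]
    [2:1,1]
    [2:1,1]
    [2:1,1]
    [2:1,1]
    [2:1,1]
    [2:1,1,1]
    [2:1,2]
    [2:2]
    [2:2,2]
    [3:1]
    [3:1]


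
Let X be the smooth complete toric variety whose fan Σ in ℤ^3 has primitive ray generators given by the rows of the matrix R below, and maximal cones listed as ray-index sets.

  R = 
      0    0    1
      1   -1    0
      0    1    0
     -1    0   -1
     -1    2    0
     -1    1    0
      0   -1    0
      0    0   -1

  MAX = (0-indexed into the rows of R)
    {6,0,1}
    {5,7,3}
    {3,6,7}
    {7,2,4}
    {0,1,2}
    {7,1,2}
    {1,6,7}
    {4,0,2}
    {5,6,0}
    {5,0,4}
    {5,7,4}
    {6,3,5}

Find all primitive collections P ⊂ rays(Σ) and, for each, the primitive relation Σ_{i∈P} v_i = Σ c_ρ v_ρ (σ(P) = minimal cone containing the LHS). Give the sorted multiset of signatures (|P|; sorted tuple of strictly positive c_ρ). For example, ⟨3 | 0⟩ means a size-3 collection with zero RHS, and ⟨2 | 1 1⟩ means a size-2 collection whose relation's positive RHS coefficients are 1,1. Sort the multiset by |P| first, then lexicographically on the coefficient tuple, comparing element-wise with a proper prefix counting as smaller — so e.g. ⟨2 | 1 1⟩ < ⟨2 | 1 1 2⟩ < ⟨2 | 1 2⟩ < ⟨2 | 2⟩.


11 collections generate NE(X_Σ); each relation:

  • {0,7}:  v_{0} + v_{7} = 0  ⇒ sig = ⟨2 | 0⟩
  • {1,5}:  v_{1} + v_{5} = 0  ⇒ sig = ⟨2 | 0⟩
  • {2,6}:  v_{2} + v_{6} = 0  ⇒ sig = ⟨2 | 0⟩
  • {1,4}:  v_{1} + v_{4} = v_{2}  ⇒ sig = ⟨2 | 1⟩
  • {2,5}:  v_{2} + v_{5} = v_{4}  ⇒ sig = ⟨2 | 1⟩
  • {4,6}:  v_{4} + v_{6} = v_{5}  ⇒ sig = ⟨2 | 1⟩
  • {0,3}:  v_{0} + v_{3} = v_{5} + v_{6}  ⇒ sig = ⟨2 | 1 1⟩
  • {1,3}:  v_{1} + v_{3} = v_{6} + v_{7}  ⇒ sig = ⟨2 | 1 1⟩
  • {2,3}:  v_{2} + v_{3} = v_{5} + v_{7}  ⇒ sig = ⟨2 | 1 1⟩
  • {3,4}:  v_{3} + v_{4} = 2·v_{5} + v_{7}  ⇒ sig = ⟨2 | 1 2⟩
  • {5,6,7}:  v_{5} + v_{6} + v_{7} = v_{3}  ⇒ sig = ⟨3 | 1⟩

so the primitive-relation signature multiset is
{ ⟨2 | 0⟩ ×3,  ⟨2 | 1⟩ ×3,  ⟨2 | 1 1⟩ ×3,  ⟨2 | 1 2⟩,  ⟨3 | 1⟩ }


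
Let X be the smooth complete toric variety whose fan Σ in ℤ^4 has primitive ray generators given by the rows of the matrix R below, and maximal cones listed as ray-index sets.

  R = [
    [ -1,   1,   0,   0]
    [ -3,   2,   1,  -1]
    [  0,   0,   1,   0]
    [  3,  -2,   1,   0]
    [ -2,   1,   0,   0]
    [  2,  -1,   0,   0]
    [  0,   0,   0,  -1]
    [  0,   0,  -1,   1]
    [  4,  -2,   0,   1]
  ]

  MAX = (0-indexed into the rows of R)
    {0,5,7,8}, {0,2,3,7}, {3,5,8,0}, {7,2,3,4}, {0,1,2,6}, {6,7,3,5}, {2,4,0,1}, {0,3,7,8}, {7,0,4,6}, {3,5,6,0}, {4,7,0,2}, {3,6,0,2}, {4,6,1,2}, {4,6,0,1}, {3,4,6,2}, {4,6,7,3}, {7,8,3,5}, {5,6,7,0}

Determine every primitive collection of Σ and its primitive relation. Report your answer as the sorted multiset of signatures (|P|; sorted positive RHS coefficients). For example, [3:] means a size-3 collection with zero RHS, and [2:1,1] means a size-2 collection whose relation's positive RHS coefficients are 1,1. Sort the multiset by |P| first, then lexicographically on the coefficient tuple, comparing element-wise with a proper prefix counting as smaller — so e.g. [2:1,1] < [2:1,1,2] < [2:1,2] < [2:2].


14 collections generate NE(X_Σ); each relation:

  {4,5}:  v_{4} + v_{5} = 0 ; sig = [2:]
  {1,7}:  v_{1} + v_{7} = v_{0} + v_{4} ; sig = [2:1,1]
  {2,5}:  v_{2} + v_{5} = v_{0} + v_{3} ; sig = [2:1,1]
  {1,5}:  v_{1} + v_{5} = v_{0} + v_{2} + v_{6} ; sig = [2:1,1,1]
  {4,8}:  v_{4} + v_{8} = v_{0} + v_{3} + v_{7} ; sig = [2:1,1,1]
  {1,3}:  v_{1} + v_{3} = 2·v_{2} + v_{6} ; sig = [2:1,2]
  {1,8}:  v_{1} + v_{8} = 2·v_{0} + v_{3} ; sig = [2:1,2]
  {2,8}:  v_{2} + v_{8} = 2·v_{0} + 2·v_{3} + v_{7} ; sig = [2:1,2,2]
  {6,8}:  v_{6} + v_{8} = 2·v_{5} ; sig = [2:2]
  {2,6,7}:  v_{2} + v_{6} + v_{7} = 0 ; sig = [3:]
  {0,3,4}:  v_{0} + v_{3} + v_{4} = v_{2} ; sig = [3:1]
  {0,2,4,6}:  v_{0} + v_{2} + v_{4} + v_{6} = v_{1} ; sig = [4:1]
  {0,3,5,7}:  v_{0} + v_{3} + v_{5} + v_{7} = v_{8} ; sig = [4:1]
  {0,3,6,7}:  v_{0} + v_{3} + v_{6} + v_{7} = v_{5} ; sig = [4:1]

Signatures (|P|; sorted positive RHS coefficients), sorted:
[[2:], [2:1,1], [2:1,1], [2:1,1,1], [2:1,1,1], [2:1,2], [2:1,2], [2:1,2,2], [2:2], [3:], [3:1], [4:1], [4:1], [4:1]]


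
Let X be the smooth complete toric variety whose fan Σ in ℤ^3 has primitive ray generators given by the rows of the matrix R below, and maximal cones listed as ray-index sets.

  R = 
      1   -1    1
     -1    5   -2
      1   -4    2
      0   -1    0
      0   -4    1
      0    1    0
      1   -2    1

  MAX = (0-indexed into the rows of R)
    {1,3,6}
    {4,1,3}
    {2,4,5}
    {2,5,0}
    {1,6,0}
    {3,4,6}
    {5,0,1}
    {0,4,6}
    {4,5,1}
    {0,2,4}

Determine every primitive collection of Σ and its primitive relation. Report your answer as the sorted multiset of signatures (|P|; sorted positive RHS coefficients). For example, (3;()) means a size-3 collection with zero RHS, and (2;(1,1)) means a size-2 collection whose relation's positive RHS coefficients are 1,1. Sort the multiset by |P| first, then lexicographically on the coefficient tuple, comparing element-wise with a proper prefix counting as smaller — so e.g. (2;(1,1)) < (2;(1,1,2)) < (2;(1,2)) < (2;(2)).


Minimal non-faces — 9 found among 7 rays, 10 max cones:

  P={3,5}:  v_{3} + v_{5} = 0 — sig = (2;())
  P={0,3}:  v_{0} + v_{3} = v_{6} — sig = (2;(1))
  P={1,2}:  v_{1} + v_{2} = v_{5} — sig = (2;(1))
  P={5,6}:  v_{5} + v_{6} = v_{0} — sig = (2;(1))
  P={2,3}:  v_{2} + v_{3} = v_{0} + v_{4} — sig = (2;(1,1))
  P={2,6}:  v_{2} + v_{6} = 2·v_{0} + v_{4} — sig = (2;(1,2))
  P={0,1,4}:  v_{0} + v_{1} + v_{4} = 0 — sig = (3;())
  P={0,4,5}:  v_{0} + v_{4} + v_{5} = v_{2} — sig = (3;(1))
  P={1,4,6}:  v_{1} + v_{4} + v_{6} = v_{3} — sig = (3;(1))

Hence PRS(X_Σ) =
    |P|=2: 6 collections, coeffs (), (1), (1), (1), (1,1), (1,2)
    |P|=3: 3 collections, coeffs (), (1), (1)


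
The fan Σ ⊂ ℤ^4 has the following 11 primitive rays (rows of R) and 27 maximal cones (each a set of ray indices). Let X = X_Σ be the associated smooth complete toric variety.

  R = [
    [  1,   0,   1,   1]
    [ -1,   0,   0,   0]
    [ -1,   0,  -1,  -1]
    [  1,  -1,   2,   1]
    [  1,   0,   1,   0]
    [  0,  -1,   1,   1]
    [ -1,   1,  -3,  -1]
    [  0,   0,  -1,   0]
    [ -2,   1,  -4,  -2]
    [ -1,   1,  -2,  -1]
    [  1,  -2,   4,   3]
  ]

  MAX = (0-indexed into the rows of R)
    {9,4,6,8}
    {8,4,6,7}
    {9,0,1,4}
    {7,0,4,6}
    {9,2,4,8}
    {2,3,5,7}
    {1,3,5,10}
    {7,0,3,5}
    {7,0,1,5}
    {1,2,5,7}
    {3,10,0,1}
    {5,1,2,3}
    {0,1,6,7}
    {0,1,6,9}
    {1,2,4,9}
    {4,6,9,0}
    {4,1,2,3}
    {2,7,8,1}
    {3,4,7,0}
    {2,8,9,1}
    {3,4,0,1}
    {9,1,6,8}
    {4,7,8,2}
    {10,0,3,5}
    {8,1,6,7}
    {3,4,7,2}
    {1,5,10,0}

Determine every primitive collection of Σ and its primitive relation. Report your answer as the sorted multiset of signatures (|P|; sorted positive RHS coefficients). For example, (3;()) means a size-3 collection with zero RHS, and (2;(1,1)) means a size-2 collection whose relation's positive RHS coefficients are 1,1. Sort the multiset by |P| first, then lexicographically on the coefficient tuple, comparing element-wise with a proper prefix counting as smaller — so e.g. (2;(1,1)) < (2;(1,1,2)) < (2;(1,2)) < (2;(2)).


22 minimal non-faces of Δ(Σ) (on 11 rays):

  {0,2}:  v_{0} + v_{2} = 0  ⇒ sig = (2;())
  {3,9}:  v_{3} + v_{9} = 0  ⇒ sig = (2;())
  {0,8}:  v_{0} + v_{8} = v_{6}  ⇒ sig = (2;(1))
  {2,6}:  v_{2} + v_{6} = v_{8}  ⇒ sig = (2;(1))
  {3,6}:  v_{3} + v_{6} = v_{7}  ⇒ sig = (2;(1))
  {4,5}:  v_{4} + v_{5} = v_{3}  ⇒ sig = (2;(1))
  {7,9}:  v_{7} + v_{9} = v_{6}  ⇒ sig = (2;(1))
  {3,8}:  v_{3} + v_{8} = v_{2} + v_{7}  ⇒ sig = (2;(1,1))
  {5,9}:  v_{5} + v_{9} = v_{1} + v_{7}  ⇒ sig = (2;(1,1))
  {2,10}:  v_{2} + v_{10} = v_{1} + v_{3} + v_{5}  ⇒ sig = (2;(1,1,1))
  {8,10}:  v_{8} + v_{10} = v_{1} + v_{5} + v_{7}  ⇒ sig = (2;(1,1,1))
  {9,10}:  v_{9} + v_{10} = v_{0} + v_{1} + v_{5}  ⇒ sig = (2;(1,1,1))
  {6,10}:  v_{6} + v_{10} = v_{0} + v_{1} + v_{5} + v_{7}  ⇒ sig = (2;(1,1,1,1))
  {4,10}:  v_{4} + v_{10} = v_{0} + v_{1} + 2·v_{3}  ⇒ sig = (2;(1,1,2))
  {5,8}:  v_{5} + v_{8} = v_{1} + v_{2} + 2·v_{7}  ⇒ sig = (2;(1,1,2))
  {5,6}:  v_{5} + v_{6} = v_{1} + 2·v_{7}  ⇒ sig = (2;(1,2))
  {7,10}:  v_{7} + v_{10} = v_{0} + 2·v_{5}  ⇒ sig = (2;(1,2))
  {1,4,7}:  v_{1} + v_{4} + v_{7} = 0  ⇒ sig = (3;())
  {1,3,7}:  v_{1} + v_{3} + v_{7} = v_{5}  ⇒ sig = (3;(1))
  {1,4,6}:  v_{1} + v_{4} + v_{6} = v_{9}  ⇒ sig = (3;(1))
  {1,4,8}:  v_{1} + v_{4} + v_{8} = v_{2} + v_{9}  ⇒ sig = (3;(1,1))
  {0,1,3,5}:  v_{0} + v_{1} + v_{3} + v_{5} = v_{10}  ⇒ sig = (4;(1))

Signatures (|P|; sorted positive RHS coefficients), sorted:
[(2;()), (2;()), (2;(1)), (2;(1)), (2;(1)), (2;(1)), (2;(1)), (2;(1,1)), (2;(1,1)), (2;(1,1,1)), (2;(1,1,1)), (2;(1,1,1)), (2;(1,1,1,1)), (2;(1,1,2)), (2;(1,1,2)), (2;(1,2)), (2;(1,2)), (3;()), (3;(1)), (3;(1)), (3;(1,1)), (4;(1))]


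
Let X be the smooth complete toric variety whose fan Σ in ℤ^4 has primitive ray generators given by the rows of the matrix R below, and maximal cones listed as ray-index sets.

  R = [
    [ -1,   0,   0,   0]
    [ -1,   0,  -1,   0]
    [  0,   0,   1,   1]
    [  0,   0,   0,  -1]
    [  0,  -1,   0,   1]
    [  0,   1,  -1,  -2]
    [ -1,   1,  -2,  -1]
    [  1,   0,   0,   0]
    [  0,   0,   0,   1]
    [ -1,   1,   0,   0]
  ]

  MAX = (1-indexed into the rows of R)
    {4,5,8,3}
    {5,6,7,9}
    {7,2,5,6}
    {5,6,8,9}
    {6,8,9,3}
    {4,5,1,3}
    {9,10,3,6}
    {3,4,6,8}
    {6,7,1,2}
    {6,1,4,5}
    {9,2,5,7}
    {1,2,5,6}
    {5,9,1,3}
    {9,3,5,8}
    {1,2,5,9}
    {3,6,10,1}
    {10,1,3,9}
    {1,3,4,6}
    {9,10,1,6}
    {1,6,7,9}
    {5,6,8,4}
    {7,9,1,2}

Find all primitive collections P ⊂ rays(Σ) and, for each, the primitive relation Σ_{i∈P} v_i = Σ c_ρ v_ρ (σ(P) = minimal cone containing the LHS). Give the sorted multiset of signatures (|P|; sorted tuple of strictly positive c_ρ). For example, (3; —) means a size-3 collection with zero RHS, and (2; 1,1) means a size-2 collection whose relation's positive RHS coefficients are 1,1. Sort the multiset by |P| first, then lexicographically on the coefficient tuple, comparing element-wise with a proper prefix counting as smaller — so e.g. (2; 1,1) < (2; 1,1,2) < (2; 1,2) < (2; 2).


The 18 primitive collections of Σ (r=10, n=4):

  • {1,8}:  v_{1} + v_{8} = 0  ⇒ sig = (2; —)
  • {4,9}:  v_{4} + v_{9} = 0  ⇒ sig = (2; —)
  • {2,3}:  v_{2} + v_{3} = v_{1} + v_{9}  ⇒ sig = (2; 1,1)
  • {4,7}:  v_{4} + v_{7} = v_{2} + v_{6}  ⇒ sig = (2; 1,1)
  • {5,10}:  v_{5} + v_{10} = v_{1} + v_{9}  ⇒ sig = (2; 1,1)
  • {2,4}:  v_{2} + v_{4} = v_{1} + v_{5} + v_{6}  ⇒ sig = (2; 1,1,1)
  • {2,8}:  v_{2} + v_{8} = v_{5} + v_{6} + v_{9}  ⇒ sig = (2; 1,1,1)
  • {4,10}:  v_{4} + v_{10} = v_{1} + v_{3} + v_{6}  ⇒ sig = (2; 1,1,1)
  • {8,10}:  v_{8} + v_{10} = v_{3} + v_{6} + v_{9}  ⇒ sig = (2; 1,1,1)
  • {3,7}:  v_{3} + v_{7} = v_{1} + v_{6} + 2·v_{9}  ⇒ sig = (2; 1,1,2)
  • {2,10}:  v_{2} + v_{10} = 2·v_{1} + v_{6} + 2·v_{9}  ⇒ sig = (2; 1,2,2)
  • {7,8}:  v_{7} + v_{8} = v_{5} + 2·v_{6} + 2·v_{9}  ⇒ sig = (2; 1,2,2)
  • {7,10}:  v_{7} + v_{10} = 2·v_{1} + 2·v_{6} + 3·v_{9}  ⇒ sig = (2; 2,2,3)
  • {3,5,6}:  v_{3} + v_{5} + v_{6} = 0  ⇒ sig = (3; —)
  • {2,6,9}:  v_{2} + v_{6} + v_{9} = v_{7}  ⇒ sig = (3; 1)
  • {1,5,7}:  v_{1} + v_{5} + v_{7} = 2·v_{2}  ⇒ sig = (3; 2)
  • {1,3,6,9}:  v_{1} + v_{3} + v_{6} + v_{9} = v_{10}  ⇒ sig = (4; 1)
  • {1,5,6,9}:  v_{1} + v_{5} + v_{6} + v_{9} = v_{2}  ⇒ sig = (4; 1)

Sorted signature multiset PRS(X):
[(2; —), (2; —), (2; 1,1), (2; 1,1), (2; 1,1), (2; 1,1,1), (2; 1,1,1), (2; 1,1,1), (2; 1,1,1), (2; 1,1,2), (2; 1,2,2), (2; 1,2,2), (2; 2,2,3), (3; —), (3; 1), (3; 2), (4; 1), (4; 1)]


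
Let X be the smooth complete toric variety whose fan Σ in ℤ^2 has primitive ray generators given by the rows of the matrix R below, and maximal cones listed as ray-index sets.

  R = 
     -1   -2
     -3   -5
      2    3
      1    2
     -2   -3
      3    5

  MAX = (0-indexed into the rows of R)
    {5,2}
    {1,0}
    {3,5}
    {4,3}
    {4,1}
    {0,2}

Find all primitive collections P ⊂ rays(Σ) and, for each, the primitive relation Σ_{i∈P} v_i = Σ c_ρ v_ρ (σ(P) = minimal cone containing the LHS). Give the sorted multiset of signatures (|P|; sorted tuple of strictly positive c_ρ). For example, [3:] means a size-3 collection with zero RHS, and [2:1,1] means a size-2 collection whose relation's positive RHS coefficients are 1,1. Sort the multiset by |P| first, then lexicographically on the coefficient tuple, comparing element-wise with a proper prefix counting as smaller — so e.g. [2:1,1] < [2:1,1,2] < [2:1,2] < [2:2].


9 minimal non-faces of Δ(Σ) (on 6 rays):

  P = {0,3}:  v_{0} + v_{3} = 0  →  sig = [2:]
  P = {1,5}:  v_{1} + v_{5} = 0  →  sig = [2:]
  P = {2,4}:  v_{2} + v_{4} = 0  →  sig = [2:]
  P = {0,4}:  v_{0} + v_{4} = v_{1}  →  sig = [2:1]
  P = {0,5}:  v_{0} + v_{5} = v_{2}  →  sig = [2:1]
  P = {1,2}:  v_{1} + v_{2} = v_{0}  →  sig = [2:1]
  P = {1,3}:  v_{1} + v_{3} = v_{4}  →  sig = [2:1]
  P = {2,3}:  v_{2} + v_{3} = v_{5}  →  sig = [2:1]
  P = {4,5}:  v_{4} + v_{5} = v_{3}  →  sig = [2:1]

Sorted signature multiset PRS(X):
    |P|=2: 9 collections, coeffs (), (), (), (1), (1), (1), (1), (1), (1)
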